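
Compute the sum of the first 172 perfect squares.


n = 172
n(n+1)(2n+1)/6 = 172×173×345/6
= 10265820/6 = 1710970

Σk² = 1710970


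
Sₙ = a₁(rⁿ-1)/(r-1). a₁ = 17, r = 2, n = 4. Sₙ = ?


Sₙ = 17×(2^4 - 1)/(2 - 1)
= 17×(16 - 1)/1
= 17×15/1
= 255

S_4 = 255


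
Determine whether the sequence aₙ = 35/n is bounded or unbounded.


a₁ = 35, a₂ = 35/2, a₃ = 35/3, ...
0 < aₙ ≤ 35 for all n ≥ 1
Lower bound: 0, Upper bound: 35
The sequence IS bounded

Bounded (0 < aₙ ≤ 35)


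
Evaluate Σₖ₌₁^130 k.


n(n+1)/2 = 130×131/2 = 17030/2 = 8515

Σk = 8515


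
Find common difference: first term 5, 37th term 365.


d = (aₙ - a₁)/(n-1)
= (365 - 5)/(37-1)
= 360/36 = 10

d = 10


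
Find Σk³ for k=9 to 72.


Σₖ₌9^72 k³ = [72·73/2]² − [8·9/2]²
= 6906384 − 1296 = 6905088

Σk³ = 6905088


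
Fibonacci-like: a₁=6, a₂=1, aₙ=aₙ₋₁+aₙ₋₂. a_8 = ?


Computing iteratively: 6, 1, 7, 8, 15, 23, 38, 61
a_8 = 61

a_8 = 61


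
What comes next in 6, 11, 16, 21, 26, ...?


Pattern: arithmetic (d=5)
Terms: 6, 11, 16, 21, 26
Next term = 31

Next term = 31


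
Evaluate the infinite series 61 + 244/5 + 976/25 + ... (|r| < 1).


S∞ = a₁/(1-r) = 61/(1 - 4/5)
= 61/(1/5)
= 305

S∞ = 305


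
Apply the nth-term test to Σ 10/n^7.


lim(n→∞) 10/n^7 = 0
lim aₙ = 0 → nth-term test is INCONCLUSIVE
(Need other tests; this is actually a convergent p-series with p=7 > 1)

Inconclusive (lim aₙ = 0; need another test)


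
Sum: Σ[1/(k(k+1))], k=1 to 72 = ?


1/(k(k+1)) = 1/k - 1/(k+1) (partial fractions)
Telescoping: Σ = 1 - 1/73 = 72/73

Sum = 72/73


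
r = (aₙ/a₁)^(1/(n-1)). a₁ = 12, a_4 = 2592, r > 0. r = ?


r^(n-1) = aₙ/a₁
r^3 = 2592/12 = 216
r = 216^(1/3)
= 6

r = 6


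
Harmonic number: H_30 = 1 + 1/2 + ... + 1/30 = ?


H_30 = 1/1 + 1/2 + 1/3 + ... + 1/30
= 9304682830147/2329089562800
≈ 3.995

H_30 = 9304682830147/2329089562800 ≈ 3.995


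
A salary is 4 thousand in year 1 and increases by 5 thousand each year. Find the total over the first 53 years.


aₙ = 4 + (53-1)×5 = 264
Sₙ = n(a₁+aₙ)/2 = 53×(4+264)/2
= 53×268/2 = 7102

S_53 = 7102


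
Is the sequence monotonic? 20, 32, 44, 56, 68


Differences: 12, 12, 12, 12
All differences > 0 → strictly INCREASING

Monotonically increasing


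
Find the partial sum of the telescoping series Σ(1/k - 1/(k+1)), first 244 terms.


Telescoping: adjacent terms cancel.
= 1/1 - 1/245
= 1 - 1/245 = 244/245

Sum = 244/245


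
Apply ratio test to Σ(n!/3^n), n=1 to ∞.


aₙ = n!/3^n
a_{n+1}/aₙ = (n+1)!/3^(n+1) × 3^n/n!
= (n+1)/3
L = lim(n→∞) (n+1)/3 = ∞
L > 1 → series DIVERGES

Diverges (ratio test: L = ∞ > 1)


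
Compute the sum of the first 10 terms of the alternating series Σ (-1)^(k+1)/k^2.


S = 1 - 1/4 + 1/9 - 1/16 + 1/25 - 1/36 + 1/49 - 1/64 ± ...
= 0.818
(Full series converges to +π²/12 ≈ +0.8225)

S_10 = 0.818


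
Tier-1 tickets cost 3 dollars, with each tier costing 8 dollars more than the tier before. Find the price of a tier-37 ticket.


aₙ = a₁ + (n-1)d
= 3 + (37-1)×8
= 3 + 288
= 291

a_37 = 291


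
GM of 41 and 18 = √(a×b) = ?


GM = √(41×18) = √738 = 27.1662

GM = 27.1662


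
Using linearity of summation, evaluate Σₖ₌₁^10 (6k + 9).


Σ(6k+9) = 6·Σk + 9·n
= 6·55 + 9·10
= 330 + 90 = 420

Σ = 420


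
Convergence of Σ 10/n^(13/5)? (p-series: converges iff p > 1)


p-series test: Σ c/n^p converges if p > 1, diverges if p ≤ 1 (constant c > 0 doesn't affect convergence).
p = 13/5
13/5 > 1 → CONVERGES

Converges (p = 13/5 > 1)


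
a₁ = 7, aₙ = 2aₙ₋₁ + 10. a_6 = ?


Computing step by step:
a_1 = 7
a_2 = 24
a_3 = 58
a_4 = 126
a_5 = 262
a_6 = 534


a_6 = 534


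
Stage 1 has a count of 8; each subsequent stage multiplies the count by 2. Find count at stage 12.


aₙ = a₁·r^(n-1)
= 8×2^11
= 8×2048
= 16384

a_12 = 16384


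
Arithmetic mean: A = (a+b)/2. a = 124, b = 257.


AM = (124 + 257)/2 = 381/2 = 190.5

AM = 190.5


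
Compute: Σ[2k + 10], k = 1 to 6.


Σ(2k+10) = 2·Σk + 10·n
= 2·21 + 10·6
= 42 + 60 = 102

Σ = 102


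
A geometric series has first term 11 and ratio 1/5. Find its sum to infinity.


S∞ = a₁/(1-r) = 11/(1 - 1/5)
= 11/(4/5)
= 55/4

S∞ = 55/4


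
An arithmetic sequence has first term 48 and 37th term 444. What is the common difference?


d = (aₙ - a₁)/(n-1)
= (444 - 48)/(37-1)
= 396/36 = 11

d = 11


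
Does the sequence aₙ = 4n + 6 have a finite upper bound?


aₙ = 4n + 6 → as n→∞, aₙ→∞
No finite upper bound exists
The sequence is UNBOUNDED

Unbounded (aₙ → ∞ as n → ∞)


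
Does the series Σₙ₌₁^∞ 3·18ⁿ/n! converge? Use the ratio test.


aₙ = 3·18^n/n!
a_{n+1}/aₙ = 18^(n+1)/(n+1)! × n!/18^n  (constant 3 cancels)
= 18/(n+1)
L = lim(n→∞) 18/(n+1) = 0
L < 1 → series CONVERGES

Converges (ratio test: L = 0 < 1)


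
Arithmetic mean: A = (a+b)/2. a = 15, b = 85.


AM = (15 + 85)/2 = 100/2 = 50

AM = 50


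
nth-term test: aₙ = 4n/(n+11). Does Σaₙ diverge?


lim(n→∞) 4n/(n+11) = 4/1 = 4  (divide numerator and denominator by n)
lim aₙ = 4 ≠ 0 → series DIVERGES

Diverges (lim aₙ = 4 ≠ 0)


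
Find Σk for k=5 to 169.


Σₖ₌5^169 k = Σₖ₌₁^169 k − Σₖ₌₁^4 k
= 169·170/2 − 4·5/2
= 14365 − 10 = 14355

Σk = 14355


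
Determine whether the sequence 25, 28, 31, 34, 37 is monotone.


Differences: 3, 3, 3, 3
All differences > 0 → strictly INCREASING

Monotonically increasing


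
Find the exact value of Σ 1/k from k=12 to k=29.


Σₖ₌12^29 1/k = 1/12 + 1/13 + 1/14 + ... + 1/29
= 2193481706497/2329089562800
≈ 0.9418

Sum = 2193481706497/2329089562800 ≈ 0.9418


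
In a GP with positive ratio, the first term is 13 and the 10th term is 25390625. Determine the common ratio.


r^(n-1) = aₙ/a₁
r^9 = 25390625/13 = 1953125
r = 1953125^(1/9)
= 5

r = 5


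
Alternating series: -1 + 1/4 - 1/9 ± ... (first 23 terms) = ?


S = -1 + 1/4 - 1/9 + 1/16 - 1/25 + 1/36 - 1/49 + 1/64 ± ...
= -0.8234
(Full series converges to -π²/12 ≈ -0.8225)

S_23 = -0.8234


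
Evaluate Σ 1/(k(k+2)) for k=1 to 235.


1/(k(k+2)) = (1/2)·(1/k - 1/(k+2)) (partial fractions)
Telescoping: Σ = (1/2)·(1 + 1/2 - 1/236 - 1/237) = 83425/111864

Sum = 83425/111864


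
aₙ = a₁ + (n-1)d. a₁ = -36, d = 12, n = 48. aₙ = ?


aₙ = a₁ + (n-1)d
= -36 + (48-1)×12
= -36 + 564
= 528

a_48 = 528


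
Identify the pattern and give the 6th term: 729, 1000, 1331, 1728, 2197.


Pattern: perfect cubes: n³
Terms: 729, 1000, 1331, 1728, 2197
Next term = 2744

Next term = 2744


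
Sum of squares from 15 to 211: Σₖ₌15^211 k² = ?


Σₖ₌15^211 k² = Σₖ₌₁^211 k² − Σₖ₌₁^14 k²
= 211·212·423/6 − 14·15·29/6
= 3153606 − 1015 = 3152591

Σk² = 3152591


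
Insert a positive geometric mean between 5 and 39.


GM = √(5×39) = √195 = 13.9642

GM = 13.9642


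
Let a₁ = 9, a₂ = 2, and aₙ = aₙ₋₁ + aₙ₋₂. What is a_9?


Computing iteratively: 9, 2, 11, 13, 24, 37, 61, 98, 159
a_9 = 159

a_9 = 159


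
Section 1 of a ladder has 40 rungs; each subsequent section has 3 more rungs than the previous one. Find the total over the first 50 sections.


aₙ = 40 + (50-1)×3 = 187
Sₙ = n(a₁+aₙ)/2 = 50×(40+187)/2
= 50×227/2 = 5675

S_50 = 5675


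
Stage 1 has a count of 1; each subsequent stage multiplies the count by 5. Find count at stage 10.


aₙ = a₁·r^(n-1)
= 1×5^9
= 1×1953125
= 1953125

a_10 = 1953125


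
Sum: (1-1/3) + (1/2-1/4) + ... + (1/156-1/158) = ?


Telescoping with gap 2: two head and two tail terms survive.
= (1 + 1/2) - (1/157 + 1/158)
= 3/2 - 1/157 - 1/158 = 18447/12403

Sum = 18447/12403


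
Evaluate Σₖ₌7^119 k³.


Σₖ₌7^119 k³ = [119·120/2]² − [6·7/2]²
= 50979600 − 441 = 50979159

Σk³ = 50979159


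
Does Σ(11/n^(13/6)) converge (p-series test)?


p-series test: Σ c/n^p converges if p > 1, diverges if p ≤ 1 (constant c > 0 doesn't affect convergence).
p = 13/6
13/6 > 1 → CONVERGES

Converges (p = 13/6 > 1)


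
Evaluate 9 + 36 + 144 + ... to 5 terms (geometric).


Sₙ = 9×(4^5 - 1)/(4 - 1)
= 9×(1024 - 1)/3
= 9×1023/3
= 3069

S_5 = 3069


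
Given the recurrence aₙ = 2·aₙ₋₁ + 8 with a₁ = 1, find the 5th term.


Computing step by step:
a_1 = 1
a_2 = 10
a_3 = 28
a_4 = 64
a_5 = 136


a_5 = 136


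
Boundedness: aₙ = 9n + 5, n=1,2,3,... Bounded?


aₙ = 9n + 5 → as n→∞, aₙ→∞
No finite upper bound exists
The sequence is UNBOUNDED

Unbounded (aₙ → ∞ as n → ∞)


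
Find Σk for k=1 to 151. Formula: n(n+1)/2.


n(n+1)/2 = 151×152/2 = 22952/2 = 11476

Σk = 11476


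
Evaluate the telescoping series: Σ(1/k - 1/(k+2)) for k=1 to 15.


Telescoping with gap 2: two head and two tail terms survive.
= (1 + 1/2) - (1/16 + 1/17)
= 3/2 - 1/16 - 1/17 = 375/272

Sum = 375/272


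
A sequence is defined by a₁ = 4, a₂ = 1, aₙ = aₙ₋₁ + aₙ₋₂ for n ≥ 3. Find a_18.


Computing iteratively: 4, 1, 5, 6, 11, 17, 28, 45, 73, 118, 191, 309, ...
a_18 = 5545

a_18 = 5545


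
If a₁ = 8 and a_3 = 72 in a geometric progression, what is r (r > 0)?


r^(n-1) = aₙ/a₁
r^2 = 72/8 = 9
r = 9^(1/2)
= ±3; taking r > 0 gives r = 3

r = 3


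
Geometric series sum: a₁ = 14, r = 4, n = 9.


Sₙ = 14×(4^9 - 1)/(4 - 1)
= 14×(262144 - 1)/3
= 14×262143/3
= 1223334

S_9 = 1223334


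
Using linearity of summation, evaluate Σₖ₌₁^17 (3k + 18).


Σ(3k+18) = 3·Σk + 18·n
= 3·153 + 18·17
= 459 + 306 = 765

Σ = 765


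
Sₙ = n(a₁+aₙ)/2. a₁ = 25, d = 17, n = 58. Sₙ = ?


aₙ = 25 + (58-1)×17 = 994
Sₙ = n(a₁+aₙ)/2 = 58×(25+994)/2
= 58×1019/2 = 29551

S_58 = 29551


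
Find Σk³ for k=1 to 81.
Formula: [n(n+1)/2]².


n(n+1)/2 = 81×82/2 = 3321
Σk³ = 3321² = 11029041

Σk³ = 11029041


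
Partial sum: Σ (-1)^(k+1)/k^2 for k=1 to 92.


S = 1 - 1/4 + 1/9 - 1/16 + 1/25 - 1/36 + 1/49 - 1/64 ± ...
= 0.8224
(Full series converges to +π²/12 ≈ +0.8225)

S_92 = 0.8224


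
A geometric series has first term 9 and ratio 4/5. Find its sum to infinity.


S∞ = a₁/(1-r) = 9/(1 - 4/5)
= 9/(1/5)
= 45

S∞ = 45


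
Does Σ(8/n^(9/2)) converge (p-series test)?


p-series test: Σ c/n^p converges if p > 1, diverges if p ≤ 1 (constant c > 0 doesn't affect convergence).
p = 9/2
9/2 > 1 → CONVERGES

Converges (p = 9/2 > 1)


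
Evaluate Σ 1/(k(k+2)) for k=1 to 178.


1/(k(k+2)) = (1/2)·(1/k - 1/(k+2)) (partial fractions)
Telescoping: Σ = (1/2)·(1 + 1/2 - 1/179 - 1/180) = 47971/64440

Sum = 47971/64440


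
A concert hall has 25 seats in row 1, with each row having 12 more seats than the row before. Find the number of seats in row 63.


aₙ = a₁ + (n-1)d
= 25 + (63-1)×12
= 25 + 744
= 769

a_63 = 769


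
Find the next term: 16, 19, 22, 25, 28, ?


Pattern: arithmetic (d=3)
Terms: 16, 19, 22, 25, 28
Next term = 31

Next term = 31


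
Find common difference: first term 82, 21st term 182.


d = (aₙ - a₁)/(n-1)
= (182 - 82)/(21-1)
= 100/20 = 5

d = 5


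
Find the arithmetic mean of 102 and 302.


AM = (102 + 302)/2 = 404/2 = 202

AM = 202


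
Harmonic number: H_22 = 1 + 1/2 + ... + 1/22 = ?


H_22 = 1/1 + 1/2 + 1/3 + ... + 1/22
= 19093197/5173168
≈ 3.6908

H_22 = 19093197/5173168 ≈ 3.6908


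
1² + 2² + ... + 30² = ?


n = 30
n(n+1)(2n+1)/6 = 30×31×61/6
= 56730/6 = 9455

Σk² = 9455


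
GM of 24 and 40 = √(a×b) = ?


GM = √(24×40) = √960 = 30.9839

GM = 30.9839


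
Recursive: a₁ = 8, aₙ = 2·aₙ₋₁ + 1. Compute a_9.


Computing step by step:
a_1 = 8
a_2 = 17
a_3 = 35
a_4 = 71
a_5 = 143
a_6 = 287
a_7 = 575
a_8 = 1151
a_9 = 2303


a_9 = 2303


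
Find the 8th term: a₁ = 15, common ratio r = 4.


aₙ = a₁·r^(n-1)
= 15×4^7
= 15×16384
= 245760

a_8 = 245760


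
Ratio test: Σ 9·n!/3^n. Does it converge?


aₙ = 9·n!/3^n
a_{n+1}/aₙ = (n+1)!/3^(n+1) × 3^n/n!  (constant 9 cancels)
= (n+1)/3
L = lim(n→∞) (n+1)/3 = ∞
L > 1 → series DIVERGES

Diverges (ratio test: L = ∞ > 1)


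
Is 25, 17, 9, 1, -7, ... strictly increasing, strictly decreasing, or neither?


Differences: -8, -8, -8, -8
All differences < 0 → strictly DECREASING

Monotonically decreasing


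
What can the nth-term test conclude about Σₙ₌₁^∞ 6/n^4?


lim(n→∞) 6/n^4 = 0
lim aₙ = 0 → nth-term test is INCONCLUSIVE
(Need other tests; this is actually a convergent p-series with p=4 > 1)

Inconclusive (lim aₙ = 0; need another test)


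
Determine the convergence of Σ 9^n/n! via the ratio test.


aₙ = 9^n/n!
a_{n+1}/aₙ = 9^(n+1)/(n+1)! × n!/9^n
= 9/(n+1)
L = lim(n→∞) 9/(n+1) = 0
L < 1 → series CONVERGES

Converges (ratio test: L = 0 < 1)


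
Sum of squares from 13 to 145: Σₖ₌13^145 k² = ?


Σₖ₌13^145 k² = Σₖ₌₁^145 k² − Σₖ₌₁^12 k²
= 145·146·291/6 − 12·13·25/6
= 1026745 − 650 = 1026095

Σk² = 1026095


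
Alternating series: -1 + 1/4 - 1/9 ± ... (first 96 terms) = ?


S = -1 + 1/4 - 1/9 + 1/16 - 1/25 + 1/36 - 1/49 + 1/64 ± ...
= -0.8224
(Full series converges to -π²/12 ≈ -0.8225)

S_96 = -0.8224


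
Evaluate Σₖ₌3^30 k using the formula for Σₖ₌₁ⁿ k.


Σₖ₌3^30 k = Σₖ₌₁^30 k − Σₖ₌₁^2 k
= 30·31/2 − 2·3/2
= 465 − 3 = 462

Σk = 462


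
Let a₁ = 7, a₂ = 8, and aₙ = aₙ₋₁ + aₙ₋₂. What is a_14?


Computing iteratively: 7, 8, 15, 23, 38, 61, 99, 160, 259, 419, 678, 1097, ...
a_14 = 2872

a_14 = 2872


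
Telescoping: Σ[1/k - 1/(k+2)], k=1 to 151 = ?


Telescoping with gap 2: two head and two tail terms survive.
= (1 + 1/2) - (1/152 + 1/153)
= 3/2 - 1/152 - 1/153 = 34579/23256

Sum = 34579/23256


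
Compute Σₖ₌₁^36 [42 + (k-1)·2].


aₙ = 42 + (36-1)×2 = 112
Sₙ = n(a₁+aₙ)/2 = 36×(42+112)/2
= 36×154/2 = 2772

S_36 = 2772


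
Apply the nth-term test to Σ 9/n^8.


lim(n→∞) 9/n^8 = 0
lim aₙ = 0 → nth-term test is INCONCLUSIVE
(Need other tests; this is actually a convergent p-series with p=8 > 1)

Inconclusive (lim aₙ = 0; need another test)


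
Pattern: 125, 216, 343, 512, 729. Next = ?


Pattern: perfect cubes: n³
Terms: 125, 216, 343, 512, 729
Next term = 1000

Next term = 1000


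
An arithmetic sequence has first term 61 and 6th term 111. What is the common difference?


d = (aₙ - a₁)/(n-1)
= (111 - 61)/(6-1)
= 50/5 = 10

d = 10


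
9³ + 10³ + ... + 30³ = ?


Σₖ₌9^30 k³ = [30·31/2]² − [8·9/2]²
= 216225 − 1296 = 214929

Σk³ = 214929


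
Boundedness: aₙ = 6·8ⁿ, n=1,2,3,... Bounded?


aₙ = 6·8ⁿ → as n→∞, aₙ→∞ (since base 8 > 1)
No finite upper bound exists
The sequence is UNBOUNDED

Unbounded (aₙ → ∞ as n → ∞)


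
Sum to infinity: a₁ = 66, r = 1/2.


S∞ = a₁/(1-r) = 66/(1 - 1/2)
= 66/(1/2)
= 132

S∞ = 132


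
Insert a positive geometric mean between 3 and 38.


GM = √(3×38) = √114 = 10.6771

GM = 10.6771


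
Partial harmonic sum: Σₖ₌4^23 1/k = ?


Σₖ₌4^23 1/k = 1/4 + 1/5 + 1/6 + ... + 1/23
= 678544345/356948592
≈ 1.901

Sum = 678544345/356948592 ≈ 1.901


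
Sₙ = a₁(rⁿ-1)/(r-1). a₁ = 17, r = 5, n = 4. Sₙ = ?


Sₙ = 17×(5^4 - 1)/(5 - 1)
= 17×(625 - 1)/4
= 17×624/4
= 2652

S_4 = 2652


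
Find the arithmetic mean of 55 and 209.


AM = (55 + 209)/2 = 264/2 = 132

AM = 132


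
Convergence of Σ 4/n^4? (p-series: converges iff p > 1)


p-series test: Σ c/n^p converges if p > 1, diverges if p ≤ 1 (constant c > 0 doesn't affect convergence).
p = 4
4 > 1 → CONVERGES

Converges (p = 4 > 1)


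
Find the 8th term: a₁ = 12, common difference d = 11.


aₙ = a₁ + (n-1)d
= 12 + (8-1)×11
= 12 + 77
= 89

a_8 = 89


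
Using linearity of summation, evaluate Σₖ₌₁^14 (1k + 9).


Σ(1k+9) = 1·Σk + 9·n
= 1·105 + 9·14
= 105 + 126 = 231

Σ = 231


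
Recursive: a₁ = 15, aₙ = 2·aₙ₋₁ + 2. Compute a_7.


Computing step by step:
a_1 = 15
a_2 = 32
a_3 = 66
a_4 = 134
a_5 = 270
a_6 = 542
a_7 = 1086


a_7 = 1086


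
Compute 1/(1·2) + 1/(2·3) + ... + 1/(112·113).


1/(k(k+1)) = 1/k - 1/(k+1) (partial fractions)
Telescoping: Σ = 1 - 1/113 = 112/113

Sum = 112/113


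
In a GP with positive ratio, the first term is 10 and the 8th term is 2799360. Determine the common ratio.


r^(n-1) = aₙ/a₁
r^7 = 2799360/10 = 279936
r = 279936^(1/7)
= 6

r = 6


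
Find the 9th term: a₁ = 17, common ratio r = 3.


aₙ = a₁·r^(n-1)
= 17×3^8
= 17×6561
= 111537

a_9 = 111537


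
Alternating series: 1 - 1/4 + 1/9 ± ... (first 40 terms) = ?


S = 1 - 1/4 + 1/9 - 1/16 + 1/25 - 1/36 + 1/49 - 1/64 ± ...
= 0.8222
(Full series converges to +π²/12 ≈ +0.8225)

S_40 = 0.8222


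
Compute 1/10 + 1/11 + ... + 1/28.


Σₖ₌10^28 1/k = 1/10 + 1/11 + 1/12 + ... + 1/28
= 88200436013/80313433200
≈ 1.0982

Sum = 88200436013/80313433200 ≈ 1.0982


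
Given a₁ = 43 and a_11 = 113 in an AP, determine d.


d = (aₙ - a₁)/(n-1)
= (113 - 43)/(11-1)
= 70/10 = 7

d = 7


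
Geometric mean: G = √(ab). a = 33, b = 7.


GM = √(33×7) = √231 = 15.1987

GM = 15.1987


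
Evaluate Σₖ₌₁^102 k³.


n(n+1)/2 = 102×103/2 = 5253
Σk³ = 5253² = 27594009

Σk³ = 27594009


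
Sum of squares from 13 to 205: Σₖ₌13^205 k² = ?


Σₖ₌13^205 k² = Σₖ₌₁^205 k² − Σₖ₌₁^12 k²
= 205·206·411/6 − 12·13·25/6
= 2892755 − 650 = 2892105

Σk² = 2892105


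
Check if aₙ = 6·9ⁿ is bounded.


aₙ = 6·9ⁿ → as n→∞, aₙ→∞ (since base 9 > 1)
No finite upper bound exists
The sequence is UNBOUNDED

Unbounded (aₙ → ∞ as n → ∞)


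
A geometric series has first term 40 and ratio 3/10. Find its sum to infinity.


S∞ = a₁/(1-r) = 40/(1 - 3/10)
= 40/(7/10)
= 400/7

S∞ = 400/7


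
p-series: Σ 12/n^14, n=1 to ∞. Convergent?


p-series test: Σ c/n^p converges if p > 1, diverges if p ≤ 1 (constant c > 0 doesn't affect convergence).
p = 14
14 > 1 → CONVERGES

Converges (p = 14 > 1)


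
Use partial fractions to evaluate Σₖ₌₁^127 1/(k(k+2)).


1/(k(k+2)) = (1/2)·(1/k - 1/(k+2)) (partial fractions)
Telescoping: Σ = (1/2)·(1 + 1/2 - 1/128 - 1/129) = 24511/33024

Sum = 24511/33024


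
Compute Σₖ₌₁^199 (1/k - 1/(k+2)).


Telescoping with gap 2: two head and two tail terms survive.
= (1 + 1/2) - (1/200 + 1/201)
= 3/2 - 1/200 - 1/201 = 59899/40200

Sum = 59899/40200


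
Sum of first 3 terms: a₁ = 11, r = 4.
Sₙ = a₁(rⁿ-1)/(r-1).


Sₙ = 11×(4^3 - 1)/(4 - 1)
= 11×(64 - 1)/3
= 11×63/3
= 231

S_3 = 231


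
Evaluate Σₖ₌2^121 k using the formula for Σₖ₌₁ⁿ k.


Σₖ₌2^121 k = Σₖ₌₁^121 k − Σₖ₌₁^1 k
= 121·122/2 − 1·2/2
= 7381 − 1 = 7380

Σk = 7380


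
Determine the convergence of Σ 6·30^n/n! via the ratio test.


aₙ = 6·30^n/n!
a_{n+1}/aₙ = 30^(n+1)/(n+1)! × n!/30^n  (constant 6 cancels)
= 30/(n+1)
L = lim(n→∞) 30/(n+1) = 0
L < 1 → series CONVERGES

Converges (ratio test: L = 0 < 1)


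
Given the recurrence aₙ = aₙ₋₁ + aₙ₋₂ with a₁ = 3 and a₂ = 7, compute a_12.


Computing iteratively: 3, 7, 10, 17, 27, 44, 71, 115, 186, 301, 487, 788
a_12 = 788

a_12 = 788


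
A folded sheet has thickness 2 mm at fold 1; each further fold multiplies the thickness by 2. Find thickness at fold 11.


aₙ = a₁·r^(n-1)
= 2×2^10
= 2×1024
= 2048

a_11 = 2048


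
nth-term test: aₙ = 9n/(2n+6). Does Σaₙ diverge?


lim(n→∞) 9n/(2n+6) = 9/2 = 9/2  (divide numerator and denominator by n)
lim aₙ = 9/2 ≠ 0 → series DIVERGES

Diverges (lim aₙ = 9/2 ≠ 0)


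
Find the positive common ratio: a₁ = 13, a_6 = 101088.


r^(n-1) = aₙ/a₁
r^5 = 101088/13 = 7776
r = 7776^(1/5)
= 6

r = 6


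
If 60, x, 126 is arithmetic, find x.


AM = (60 + 126)/2 = 186/2 = 93

AM = 93


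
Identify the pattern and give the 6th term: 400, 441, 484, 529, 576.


Pattern: perfect squares: n²
Terms: 400, 441, 484, 529, 576
Next term = 625

Next term = 625


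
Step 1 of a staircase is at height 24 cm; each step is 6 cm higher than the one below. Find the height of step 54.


aₙ = a₁ + (n-1)d
= 24 + (54-1)×6
= 24 + 318
= 342

a_54 = 342


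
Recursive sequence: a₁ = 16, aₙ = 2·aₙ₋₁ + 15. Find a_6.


Computing step by step:
a_1 = 16
a_2 = 47
a_3 = 109
a_4 = 233
a_5 = 481
a_6 = 977


a_6 = 977


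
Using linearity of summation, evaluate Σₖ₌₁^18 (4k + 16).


Σ(4k+16) = 4·Σk + 16·n
= 4·171 + 16·18
= 684 + 288 = 972

Σ = 972


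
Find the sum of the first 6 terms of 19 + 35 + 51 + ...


aₙ = 19 + (6-1)×16 = 99
Sₙ = n(a₁+aₙ)/2 = 6×(19+99)/2
= 6×118/2 = 354

S_6 = 354


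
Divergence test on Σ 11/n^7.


lim(n→∞) 11/n^7 = 0
lim aₙ = 0 → nth-term test is INCONCLUSIVE
(Need other tests; this is actually a convergent p-series with p=7 > 1)

Inconclusive (lim aₙ = 0; need another test)


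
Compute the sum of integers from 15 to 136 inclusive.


Σₖ₌15^136 k = Σₖ₌₁^136 k − Σₖ₌₁^14 k
= 136·137/2 − 14·15/2
= 9316 − 105 = 9211

Σk = 9211


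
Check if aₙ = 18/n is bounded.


a₁ = 18, a₂ = 18/2, a₃ = 18/3, ...
0 < aₙ ≤ 18 for all n ≥ 1
Lower bound: 0, Upper bound: 18
The sequence IS bounded

Bounded (0 < aₙ ≤ 18)


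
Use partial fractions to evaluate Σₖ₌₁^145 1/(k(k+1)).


1/(k(k+1)) = 1/k - 1/(k+1) (partial fractions)
Telescoping: Σ = 1 - 1/146 = 145/146

Sum = 145/146


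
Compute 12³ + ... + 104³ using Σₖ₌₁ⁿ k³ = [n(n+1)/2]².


Σₖ₌12^104 k³ = [104·105/2]² − [11·12/2]²
= 29811600 − 4356 = 29807244

Σk³ = 29807244


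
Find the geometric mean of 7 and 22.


GM = √(7×22) = √154 = 12.4097

GM = 12.4097


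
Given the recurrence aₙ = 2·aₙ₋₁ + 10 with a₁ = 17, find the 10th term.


Computing step by step:
a_1 = 17
a_2 = 44
a_3 = 98
a_4 = 206
a_5 = 422
a_6 = 854
a_7 = 1718
a_8 = 3446
a_9 = 6902
a_10 = 13814


a_10 = 13814


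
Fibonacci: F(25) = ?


Fibonacci sequence: 1, 1, 2, 3, 5, 8, 13, 21, 34, 55, 89, ...
F(25) = 75025

F(25) = 75025


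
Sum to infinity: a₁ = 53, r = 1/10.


S∞ = a₁/(1-r) = 53/(1 - 1/10)
= 53/(9/10)
= 530/9

S∞ = 530/9


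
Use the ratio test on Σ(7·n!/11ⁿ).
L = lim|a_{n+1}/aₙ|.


aₙ = 7·n!/11^n
a_{n+1}/aₙ = (n+1)!/11^(n+1) × 11^n/n!  (constant 7 cancels)
= (n+1)/11
L = lim(n→∞) (n+1)/11 = ∞
L > 1 → series DIVERGES

Diverges (ratio test: L = ∞ > 1)


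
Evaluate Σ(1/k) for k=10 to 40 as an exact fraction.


Σₖ₌10^40 1/k = 1/10 + 1/11 + 1/12 + ... + 1/40
= 100584139194439/69388720221600
≈ 1.4496

Sum = 100584139194439/69388720221600 ≈ 1.4496


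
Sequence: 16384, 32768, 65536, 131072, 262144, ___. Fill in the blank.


Pattern: powers of 2: 2ⁿ
Terms: 16384, 32768, 65536, 131072, 262144
Next term = 524288

Next term = 524288


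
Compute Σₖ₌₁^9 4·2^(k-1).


Sₙ = 4×(2^9 - 1)/(2 - 1)
= 4×(512 - 1)/1
= 4×511/1
= 2044

S_9 = 2044


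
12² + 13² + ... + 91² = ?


Σₖ₌12^91 k² = Σₖ₌₁^91 k² − Σₖ₌₁^11 k²
= 91·92·183/6 − 11·12·23/6
= 255346 − 506 = 254840

Σk² = 254840


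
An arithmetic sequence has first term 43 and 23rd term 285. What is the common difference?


d = (aₙ - a₁)/(n-1)
= (285 - 43)/(23-1)
= 242/22 = 11

d = 11


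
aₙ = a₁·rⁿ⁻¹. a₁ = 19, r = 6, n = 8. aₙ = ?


aₙ = a₁·r^(n-1)
= 19×6^7
= 19×279936
= 5318784

a_8 = 5318784


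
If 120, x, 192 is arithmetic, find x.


AM = (120 + 192)/2 = 312/2 = 156

AM = 156


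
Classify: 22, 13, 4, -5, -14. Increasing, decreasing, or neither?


Differences: -9, -9, -9, -9
All differences < 0 → strictly DECREASING

Monotonically decreasing


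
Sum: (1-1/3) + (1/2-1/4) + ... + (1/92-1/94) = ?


Telescoping with gap 2: two head and two tail terms survive.
= (1 + 1/2) - (1/93 + 1/94)
= 3/2 - 1/93 - 1/94 = 6463/4371

Sum = 6463/4371


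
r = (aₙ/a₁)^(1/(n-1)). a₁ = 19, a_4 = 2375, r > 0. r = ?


r^(n-1) = aₙ/a₁
r^3 = 2375/19 = 125
r = 125^(1/3)
= 5

r = 5


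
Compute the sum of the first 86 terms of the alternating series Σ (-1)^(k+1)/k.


S = 1 - 1/2 + 1/3 - 1/4 + 1/5 - 1/6 + 1/7 - 1/8 ± ...
= 0.6874
(Full series converges to +ln(2) ≈ +0.6931)

S_86 = 0.6874


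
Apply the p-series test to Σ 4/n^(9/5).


p-series test: Σ c/n^p converges if p > 1, diverges if p ≤ 1 (constant c > 0 doesn't affect convergence).
p = 9/5
9/5 > 1 → CONVERGES

Converges (p = 9/5 > 1)


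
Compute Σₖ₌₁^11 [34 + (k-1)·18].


aₙ = 34 + (11-1)×18 = 214
Sₙ = n(a₁+aₙ)/2 = 11×(34+214)/2
= 11×248/2 = 1364

S_11 = 1364


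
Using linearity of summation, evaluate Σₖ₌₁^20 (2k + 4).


Σ(2k+4) = 2·Σk + 4·n
= 2·210 + 4·20
= 420 + 80 = 500

Σ = 500


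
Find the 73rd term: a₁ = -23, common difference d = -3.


aₙ = a₁ + (n-1)d
= -23 + (73-1)×-3
= -23 - 216
= -239

a_73 = -239


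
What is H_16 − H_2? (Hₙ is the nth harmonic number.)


Σₖ₌3^16 1/k = 1/3 + 1/4 + 1/5 + ... + 1/16
= 1355479/720720
≈ 1.8807

Sum = 1355479/720720 ≈ 1.8807


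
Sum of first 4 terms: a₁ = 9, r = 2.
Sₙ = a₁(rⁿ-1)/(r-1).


Sₙ = 9×(2^4 - 1)/(2 - 1)
= 9×(16 - 1)/1
= 9×15/1
= 135

S_4 = 135


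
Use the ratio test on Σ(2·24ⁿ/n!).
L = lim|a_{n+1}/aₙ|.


aₙ = 2·24^n/n!
a_{n+1}/aₙ = 24^(n+1)/(n+1)! × n!/24^n  (constant 2 cancels)
= 24/(n+1)
L = lim(n→∞) 24/(n+1) = 0
L < 1 → series CONVERGES

Converges (ratio test: L = 0 < 1)


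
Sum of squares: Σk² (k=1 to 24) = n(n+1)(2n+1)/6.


n = 24
n(n+1)(2n+1)/6 = 24×25×49/6
= 29400/6 = 4900

Σk² = 4900


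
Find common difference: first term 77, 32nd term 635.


d = (aₙ - a₁)/(n-1)
= (635 - 77)/(32-1)
= 558/31 = 18

d = 18


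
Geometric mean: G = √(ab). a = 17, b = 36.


GM = √(17×36) = √612 = 24.7386

GM = 24.7386


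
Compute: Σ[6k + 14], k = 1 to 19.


Σ(6k+14) = 6·Σk + 14·n
= 6·190 + 14·19
= 1140 + 266 = 1406

Σ = 1406


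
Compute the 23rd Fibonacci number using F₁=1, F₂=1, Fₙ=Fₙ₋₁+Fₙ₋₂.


Fibonacci sequence: 1, 1, 2, 3, 5, 8, 13, 21, 34, 55, 89, ...
F(23) = 28657

F(23) = 28657


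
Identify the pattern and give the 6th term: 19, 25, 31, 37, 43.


Pattern: arithmetic (d=6)
Terms: 19, 25, 31, 37, 43
Next term = 49

Next term = 49


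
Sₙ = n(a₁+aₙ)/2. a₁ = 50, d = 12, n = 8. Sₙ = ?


aₙ = 50 + (8-1)×12 = 134
Sₙ = n(a₁+aₙ)/2 = 8×(50+134)/2
= 8×184/2 = 736

S_8 = 736


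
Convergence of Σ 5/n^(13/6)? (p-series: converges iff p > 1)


p-series test: Σ c/n^p converges if p > 1, diverges if p ≤ 1 (constant c > 0 doesn't affect convergence).
p = 13/6
13/6 > 1 → CONVERGES

Converges (p = 13/6 > 1)


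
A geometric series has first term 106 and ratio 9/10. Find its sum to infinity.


S∞ = a₁/(1-r) = 106/(1 - 9/10)
= 106/(1/10)
= 1060

S∞ = 1060


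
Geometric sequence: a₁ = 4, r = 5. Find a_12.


aₙ = a₁·r^(n-1)
= 4×5^11
= 4×48828125
= 195312500

a_12 = 195312500


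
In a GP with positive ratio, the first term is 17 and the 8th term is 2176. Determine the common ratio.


r^(n-1) = aₙ/a₁
r^7 = 2176/17 = 128
r = 128^(1/7)
= 2

r = 2


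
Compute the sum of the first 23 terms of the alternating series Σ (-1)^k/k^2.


S = -1 + 1/4 - 1/9 + 1/16 - 1/25 + 1/36 - 1/49 + 1/64 ± ...
= -0.8234
(Full series converges to -π²/12 ≈ -0.8225)

S_23 = -0.8234


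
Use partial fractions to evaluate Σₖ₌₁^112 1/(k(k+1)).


1/(k(k+1)) = 1/k - 1/(k+1) (partial fractions)
Telescoping: Σ = 1 - 1/113 = 112/113

Sum = 112/113


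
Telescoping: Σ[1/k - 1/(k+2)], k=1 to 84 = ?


Telescoping with gap 2: two head and two tail terms survive.
= (1 + 1/2) - (1/85 + 1/86)
= 3/2 - 1/85 - 1/86 = 5397/3655

Sum = 5397/3655


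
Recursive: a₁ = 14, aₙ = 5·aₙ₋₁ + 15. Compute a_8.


Computing step by step:
a_1 = 14
a_2 = 85
a_3 = 440
a_4 = 2215
a_5 = 11090
a_6 = 55465
a_7 = 277340
a_8 = 1386715


a_8 = 1386715


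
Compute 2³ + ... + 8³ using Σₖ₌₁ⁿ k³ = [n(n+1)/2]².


Σₖ₌2^8 k³ = [8·9/2]² − [1·2/2]²
= 1296 − 1 = 1295

Σk³ = 1295


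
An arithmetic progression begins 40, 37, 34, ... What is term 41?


aₙ = a₁ + (n-1)d
= 40 + (41-1)×-3
= 40 - 120
= -80

a_41 = -80


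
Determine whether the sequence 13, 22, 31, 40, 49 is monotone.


Differences: 9, 9, 9, 9
All differences > 0 → strictly INCREASING

Monotonically increasing


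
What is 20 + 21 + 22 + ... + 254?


Σₖ₌20^254 k = Σₖ₌₁^254 k − Σₖ₌₁^19 k
= 254·255/2 − 19·20/2
= 32385 − 190 = 32195

Σk = 32195


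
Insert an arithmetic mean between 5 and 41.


AM = (5 + 41)/2 = 46/2 = 23

AM = 23


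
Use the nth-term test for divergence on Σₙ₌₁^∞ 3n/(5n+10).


lim(n→∞) 3n/(5n+10) = 3/5 = 3/5  (divide numerator and denominator by n)
lim aₙ = 3/5 ≠ 0 → series DIVERGES

Diverges (lim aₙ = 3/5 ≠ 0)


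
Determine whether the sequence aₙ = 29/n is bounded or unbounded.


a₁ = 29, a₂ = 29/2, a₃ = 29/3, ...
0 < aₙ ≤ 29 for all n ≥ 1
Lower bound: 0, Upper bound: 29
The sequence IS bounded

Bounded (0 < aₙ ≤ 29)


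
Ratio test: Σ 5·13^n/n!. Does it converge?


aₙ = 5·13^n/n!
a_{n+1}/aₙ = 13^(n+1)/(n+1)! × n!/13^n  (constant 5 cancels)
= 13/(n+1)
L = lim(n→∞) 13/(n+1) = 0
L < 1 → series CONVERGES

Converges (ratio test: L = 0 < 1)


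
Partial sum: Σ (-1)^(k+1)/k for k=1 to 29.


S = 1 - 1/2 + 1/3 - 1/4 + 1/5 - 1/6 + 1/7 - 1/8 ± ...
= 0.7101
(Full series converges to +ln(2) ≈ +0.6931)

S_29 = 0.7101


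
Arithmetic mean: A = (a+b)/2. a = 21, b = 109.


AM = (21 + 109)/2 = 130/2 = 65

AM = 65


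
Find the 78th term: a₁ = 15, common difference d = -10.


aₙ = a₁ + (n-1)d
= 15 + (78-1)×-10
= 15 - 770
= -755

a_78 = -755


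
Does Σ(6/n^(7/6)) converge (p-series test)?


p-series test: Σ c/n^p converges if p > 1, diverges if p ≤ 1 (constant c > 0 doesn't affect convergence).
p = 7/6
7/6 > 1 → CONVERGES

Converges (p = 7/6 > 1)


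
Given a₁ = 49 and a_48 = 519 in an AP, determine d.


d = (aₙ - a₁)/(n-1)
= (519 - 49)/(48-1)
= 470/47 = 10

d = 10


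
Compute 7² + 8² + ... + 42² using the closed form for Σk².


Σₖ₌7^42 k² = Σₖ₌₁^42 k² − Σₖ₌₁^6 k²
= 42·43·85/6 − 6·7·13/6
= 25585 − 91 = 25494

Σk² = 25494


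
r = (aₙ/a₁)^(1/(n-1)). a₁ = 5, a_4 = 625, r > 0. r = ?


r^(n-1) = aₙ/a₁
r^3 = 625/5 = 125
r = 125^(1/3)
= 5

r = 5


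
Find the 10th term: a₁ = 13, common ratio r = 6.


aₙ = a₁·r^(n-1)
= 13×6^9
= 13×10077696
= 131010048

a_10 = 131010048


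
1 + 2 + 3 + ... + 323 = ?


n(n+1)/2 = 323×324/2 = 104652/2 = 52326

Σk = 52326


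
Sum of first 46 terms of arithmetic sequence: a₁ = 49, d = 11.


aₙ = 49 + (46-1)×11 = 544
Sₙ = n(a₁+aₙ)/2 = 46×(49+544)/2
= 46×593/2 = 13639

S_46 = 13639


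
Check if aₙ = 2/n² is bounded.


a₁ = 2, a₂ = 2/4, a₃ = 2/9, ...
0 < aₙ ≤ 2 for all n ≥ 1
The sequence IS bounded

Bounded (0 < aₙ ≤ 2)


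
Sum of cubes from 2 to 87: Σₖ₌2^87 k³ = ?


Σₖ₌2^87 k³ = [87·88/2]² − [1·2/2]²
= 14653584 − 1 = 14653583

Σk³ = 14653583


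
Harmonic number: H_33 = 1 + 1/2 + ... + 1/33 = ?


H_33 = 1/1 + 1/2 + 1/3 + ... + 1/33
= 53676090078349/13127595717600
≈ 4.0888

H_33 = 53676090078349/13127595717600 ≈ 4.0888


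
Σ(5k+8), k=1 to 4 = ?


Σ(5k+8) = 5·Σk + 8·n
= 5·10 + 8·4
= 50 + 32 = 82

Σ = 82


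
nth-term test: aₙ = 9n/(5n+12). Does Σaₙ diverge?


lim(n→∞) 9n/(5n+12) = 9/5 = 9/5  (divide numerator and denominator by n)
lim aₙ = 9/5 ≠ 0 → series DIVERGES

Diverges (lim aₙ = 9/5 ≠ 0)


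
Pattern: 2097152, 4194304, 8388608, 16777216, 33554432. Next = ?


Pattern: powers of 2: 2ⁿ
Terms: 2097152, 4194304, 8388608, 16777216, 33554432
Next term = 67108864

Next term = 67108864


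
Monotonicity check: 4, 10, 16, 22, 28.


Differences: 6, 6, 6, 6
All differences > 0 → strictly INCREASING

Monotonically increasing


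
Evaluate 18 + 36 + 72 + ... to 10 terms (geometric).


Sₙ = 18×(2^10 - 1)/(2 - 1)
= 18×(1024 - 1)/1
= 18×1023/1
= 18414

S_10 = 18414


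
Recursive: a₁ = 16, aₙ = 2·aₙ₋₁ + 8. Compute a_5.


Computing step by step:
a_1 = 16
a_2 = 40
a_3 = 88
a_4 = 184
a_5 = 376


a_5 = 376


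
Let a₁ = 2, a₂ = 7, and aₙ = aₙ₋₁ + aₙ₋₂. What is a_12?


Computing iteratively: 2, 7, 9, 16, 25, 41, 66, 107, 173, 280, 453, 733
a_12 = 733

a_12 = 733


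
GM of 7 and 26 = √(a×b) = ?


GM = √(7×26) = √182 = 13.4907

GM = 13.4907


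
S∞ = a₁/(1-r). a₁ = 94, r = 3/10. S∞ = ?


S∞ = a₁/(1-r) = 94/(1 - 3/10)
= 94/(7/10)
= 940/7

S∞ = 940/7


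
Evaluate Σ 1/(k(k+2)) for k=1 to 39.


1/(k(k+2)) = (1/2)·(1/k - 1/(k+2)) (partial fractions)
Telescoping: Σ = (1/2)·(1 + 1/2 - 1/40 - 1/41) = 2379/3280

Sum = 2379/3280


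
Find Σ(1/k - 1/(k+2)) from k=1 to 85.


Telescoping with gap 2: two head and two tail terms survive.
= (1 + 1/2) - (1/86 + 1/87)
= 3/2 - 1/86 - 1/87 = 5525/3741

Sum = 5525/3741


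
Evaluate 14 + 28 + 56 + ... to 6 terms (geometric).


Sₙ = 14×(2^6 - 1)/(2 - 1)
= 14×(64 - 1)/1
= 14×63/1
= 882

S_6 = 882


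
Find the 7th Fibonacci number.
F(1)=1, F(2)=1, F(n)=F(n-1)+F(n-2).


Fibonacci sequence: 1, 1, 2, 3, 5, 8, 13
F(7) = 13

F(7) = 13


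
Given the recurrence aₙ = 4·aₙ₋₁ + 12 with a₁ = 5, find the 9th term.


Computing step by step:
a_1 = 5
a_2 = 32
a_3 = 140
a_4 = 572
a_5 = 2300
a_6 = 9212
a_7 = 36860
a_8 = 147452
a_9 = 589820


a_9 = 589820


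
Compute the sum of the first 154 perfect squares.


n = 154
n(n+1)(2n+1)/6 = 154×155×309/6
= 7375830/6 = 1229305

Σk² = 1229305


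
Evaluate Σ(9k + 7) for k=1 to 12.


Σ(9k+7) = 9·Σk + 7·n
= 9·78 + 7·12
= 702 + 84 = 786

Σ = 786


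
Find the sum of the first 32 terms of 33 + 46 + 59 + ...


aₙ = 33 + (32-1)×13 = 436
Sₙ = n(a₁+aₙ)/2 = 32×(33+436)/2
= 32×469/2 = 7504

S_32 = 7504


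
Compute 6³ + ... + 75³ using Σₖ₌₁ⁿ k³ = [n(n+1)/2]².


Σₖ₌6^75 k³ = [75·76/2]² − [5·6/2]²
= 8122500 − 225 = 8122275

Σk³ = 8122275


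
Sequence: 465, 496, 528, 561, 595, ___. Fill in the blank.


Pattern: triangular numbers: n(n+1)/2
Terms: 465, 496, 528, 561, 595
Next term = 630

Next term = 630


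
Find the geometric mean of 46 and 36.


GM = √(46×36) = √1656 = 40.694

GM = 40.694


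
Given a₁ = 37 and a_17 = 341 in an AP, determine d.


d = (aₙ - a₁)/(n-1)
= (341 - 37)/(17-1)
= 304/16 = 19

d = 19


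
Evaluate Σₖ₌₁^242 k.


n(n+1)/2 = 242×243/2 = 58806/2 = 29403

Σk = 29403


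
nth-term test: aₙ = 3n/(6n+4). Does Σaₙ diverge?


lim(n→∞) 3n/(6n+4) = 3/6 = 1/2  (divide numerator and denominator by n)
lim aₙ = 1/2 ≠ 0 → series DIVERGES

Diverges (lim aₙ = 1/2 ≠ 0)


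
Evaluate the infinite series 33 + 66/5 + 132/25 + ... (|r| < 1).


S∞ = a₁/(1-r) = 33/(1 - 2/5)
= 33/(3/5)
= 55

S∞ = 55


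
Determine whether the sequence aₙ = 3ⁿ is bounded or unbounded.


aₙ = 3ⁿ → as n→∞, aₙ→∞ (since base 3 > 1)
No finite upper bound exists
The sequence is UNBOUNDED

Unbounded (aₙ → ∞ as n → ∞)


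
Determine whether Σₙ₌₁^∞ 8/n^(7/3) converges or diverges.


p-series test: Σ c/n^p converges if p > 1, diverges if p ≤ 1 (constant c > 0 doesn't affect convergence).
p = 7/3
7/3 > 1 → CONVERGES

Converges (p = 7/3 > 1)


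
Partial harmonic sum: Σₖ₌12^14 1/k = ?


Σₖ₌12^14 1/k = 1/12 + 1/13 + 1/14
= 253/1092
≈ 0.2317

Sum = 253/1092 ≈ 0.2317


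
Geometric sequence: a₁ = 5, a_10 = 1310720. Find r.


r^(n-1) = aₙ/a₁
r^9 = 1310720/5 = 262144
r = 262144^(1/9)
= 4

r = 4


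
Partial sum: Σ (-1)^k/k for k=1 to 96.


S = -1 + 1/2 - 1/3 + 1/4 - 1/5 + 1/6 - 1/7 + 1/8 ± ...
= -0.688
(Full series converges to -ln(2) ≈ -0.6931)

S_96 = -0.688


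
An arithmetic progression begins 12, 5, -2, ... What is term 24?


aₙ = a₁ + (n-1)d
= 12 + (24-1)×-7
= 12 - 161
= -149

a_24 = -149


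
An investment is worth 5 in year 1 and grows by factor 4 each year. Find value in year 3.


aₙ = a₁·r^(n-1)
= 5×4^2
= 5×16
= 80

a_3 = 80


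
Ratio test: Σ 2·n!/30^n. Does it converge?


aₙ = 2·n!/30^n
a_{n+1}/aₙ = (n+1)!/30^(n+1) × 30^n/n!  (constant 2 cancels)
= (n+1)/30
L = lim(n→∞) (n+1)/30 = ∞
L > 1 → series DIVERGES

Diverges (ratio test: L = ∞ > 1)


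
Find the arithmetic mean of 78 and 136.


AM = (78 + 136)/2 = 214/2 = 107

AM = 107


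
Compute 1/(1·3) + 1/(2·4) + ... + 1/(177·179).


1/(k(k+2)) = (1/2)·(1/k - 1/(k+2)) (partial fractions)
Telescoping: Σ = (1/2)·(1 + 1/2 - 1/178 - 1/179) = 11859/15931

Sum = 11859/15931


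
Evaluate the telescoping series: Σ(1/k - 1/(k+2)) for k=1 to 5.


Telescoping with gap 2: two head and two tail terms survive.
= (1 + 1/2) - (1/6 + 1/7)
= 3/2 - 1/6 - 1/7 = 25/21

Sum = 25/21


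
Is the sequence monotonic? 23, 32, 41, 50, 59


Differences: 9, 9, 9, 9
All differences > 0 → strictly INCREASING

Monotonically increasing


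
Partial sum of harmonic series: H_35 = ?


H_35 = 1/1 + 1/2 + 1/3 + ... + 1/35
= 54437269998109/13127595717600
≈ 4.1468

H_35 = 54437269998109/13127595717600 ≈ 4.1468


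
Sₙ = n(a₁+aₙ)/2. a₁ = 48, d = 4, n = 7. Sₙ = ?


aₙ = 48 + (7-1)×4 = 72
Sₙ = n(a₁+aₙ)/2 = 7×(48+72)/2
= 7×120/2 = 420

S_7 = 420


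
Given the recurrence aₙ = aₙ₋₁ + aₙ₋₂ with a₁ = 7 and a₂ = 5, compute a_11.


Computing iteratively: 7, 5, 12, 17, 29, 46, 75, 121, 196, 317, 513
a_11 = 513

a_11 = 513


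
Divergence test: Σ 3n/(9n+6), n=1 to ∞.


lim(n→∞) 3n/(9n+6) = 3/9 = 1/3  (divide numerator and denominator by n)
lim aₙ = 1/3 ≠ 0 → series DIVERGES

Diverges (lim aₙ = 1/3 ≠ 0)


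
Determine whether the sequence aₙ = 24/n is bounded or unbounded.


a₁ = 24, a₂ = 24/2, a₃ = 24/3, ...
0 < aₙ ≤ 24 for all n ≥ 1
Lower bound: 0, Upper bound: 24
The sequence IS bounded

Bounded (0 < aₙ ≤ 24)


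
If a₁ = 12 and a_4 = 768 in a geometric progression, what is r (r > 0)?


r^(n-1) = aₙ/a₁
r^3 = 768/12 = 64
r = 64^(1/3)
= 4

r = 4


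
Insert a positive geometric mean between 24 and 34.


GM = √(24×34) = √816 = 28.5657

GM = 28.5657


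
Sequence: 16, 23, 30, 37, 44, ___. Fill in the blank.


Pattern: arithmetic (d=7)
Terms: 16, 23, 30, 37, 44
Next term = 51

Next term = 51
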